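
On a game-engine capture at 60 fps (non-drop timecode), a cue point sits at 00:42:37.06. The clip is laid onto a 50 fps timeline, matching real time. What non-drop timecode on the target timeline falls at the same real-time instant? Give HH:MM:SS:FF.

00:42:37:05

Source frame index: (0×3600 + 42×60 + 37) × 60 + 6 = 153426.
Real time: 153426 / (60) = 25571/10 s.
Target frame: (25571/10) × (50) = 127855.
At 50 labels/s: frame 127855 → 00:42:37:05.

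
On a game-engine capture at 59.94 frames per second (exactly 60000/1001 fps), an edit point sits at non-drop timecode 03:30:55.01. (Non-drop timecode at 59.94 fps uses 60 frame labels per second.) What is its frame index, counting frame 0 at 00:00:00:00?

759301

Total seconds to the label: (3 × 3600 + 30 × 60 + 55) = 12655.
Frame index = 12655 × 60 + 1 = 759301.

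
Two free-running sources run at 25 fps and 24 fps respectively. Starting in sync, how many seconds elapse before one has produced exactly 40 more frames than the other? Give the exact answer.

The gap grows by |24 − 25| = 1 frame per second.
Time for a 40-frame gap: 40 ÷ (1) = 40 s.

40 seconds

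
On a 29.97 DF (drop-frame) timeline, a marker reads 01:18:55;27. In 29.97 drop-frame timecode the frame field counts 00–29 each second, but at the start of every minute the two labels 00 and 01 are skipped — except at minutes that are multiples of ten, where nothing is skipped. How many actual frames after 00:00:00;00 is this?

As if non-drop at 30 labels/s: (1 × 3600 + 18 × 60 + 55) × 30 + 27 = 142077.
Minute boundaries passed: 78; those not divisible by 10: 78 − 7 = 71; dropped labels = 2 × 71 = 142.
Actual frame index = 142077 − 142 = 141935.

141935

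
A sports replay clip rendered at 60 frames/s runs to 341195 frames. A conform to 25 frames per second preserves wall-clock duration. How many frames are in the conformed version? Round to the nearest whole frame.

Frames at target rate = 341195 × (25) / (60) = 1705975/12 ≈ 142164.583.
Nearest whole frame: 142165.

142165 frames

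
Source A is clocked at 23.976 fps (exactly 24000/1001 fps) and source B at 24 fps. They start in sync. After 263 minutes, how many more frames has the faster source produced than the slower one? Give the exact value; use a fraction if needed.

378720/1001 frames

263 min = 15780 s.
A emits 24000/1001 × 15780 = 378720000/1001 frames; B emits 24 × 15780 = 378720.
Difference = 378720/1001 frames (≈ 378.3417); B is ahead of A.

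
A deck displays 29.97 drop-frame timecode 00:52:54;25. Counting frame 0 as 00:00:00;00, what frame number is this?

95151

Complete 10-minute blocks: 5, each 17982 frames → 89910.
Remaining 2 whole minutes in the current block: 1800 + 1 × 1798 = 3598 frames.
Within the current minute: 54 × 30 + 25 − 2 = 1643 (labels ;00/;01 skipped at this minute). Total = 89910 + 3598 + 1643 = 95151.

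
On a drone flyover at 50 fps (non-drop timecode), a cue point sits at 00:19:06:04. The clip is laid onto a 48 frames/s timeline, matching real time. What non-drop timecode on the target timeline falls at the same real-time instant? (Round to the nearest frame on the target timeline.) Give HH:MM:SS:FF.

00:19:06:04

Source frame index: (0×3600 + 19×60 + 6) × 50 + 4 = 57304.
Real time: 57304 / (50) = 28652/25 s.
Target frame: (28652/25) × (48) = 1375296/25 ≈ 55011.840 → 55012.
At 48 labels/s: frame 55012 → 00:19:06:04.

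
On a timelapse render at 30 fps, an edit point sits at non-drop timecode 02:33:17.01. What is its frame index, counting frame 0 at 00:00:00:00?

275911

Total seconds to the label: (2 × 3600 + 33 × 60 + 17) = 9197.
Frame index = 9197 × 30 + 1 = 275911.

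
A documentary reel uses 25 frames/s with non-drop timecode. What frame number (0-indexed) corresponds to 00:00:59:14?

frame 1489

Total seconds to the label: (0 × 3600 + 0 × 60 + 59) = 59.
Frame index = 59 × 25 + 14 = 1489.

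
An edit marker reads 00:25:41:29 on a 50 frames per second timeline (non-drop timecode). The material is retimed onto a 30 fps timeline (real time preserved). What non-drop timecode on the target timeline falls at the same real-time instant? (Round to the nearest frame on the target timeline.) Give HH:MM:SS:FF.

00:25:41:17

Source frame index: (0×3600 + 25×60 + 41) × 50 + 29 = 77079.
Real time: 77079 / (50) = 77079/50 s.
Target frame: (77079/50) × (30) = 231237/5 ≈ 46247.400 → 46247.
At 30 labels/s: frame 46247 → 00:25:41:17.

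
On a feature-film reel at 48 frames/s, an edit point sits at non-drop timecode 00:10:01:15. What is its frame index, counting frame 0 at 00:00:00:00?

28863

Total seconds to the label: (0 × 3600 + 10 × 60 + 1) = 601.
Frame index = 601 × 48 + 15 = 28863.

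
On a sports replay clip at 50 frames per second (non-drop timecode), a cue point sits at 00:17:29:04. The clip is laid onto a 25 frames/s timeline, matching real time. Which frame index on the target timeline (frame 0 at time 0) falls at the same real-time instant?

Source frame index: (0×3600 + 17×60 + 29) × 50 + 4 = 52454.
Real time: 52454 / (50) = 26227/25 s.
Target frame: (26227/25) × (25) = 26227.

frame 26227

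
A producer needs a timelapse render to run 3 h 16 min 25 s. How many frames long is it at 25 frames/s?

294625 frames

3 h 16 min 25 s = 11785 s.
Frames = 11785 × 25 = 294625.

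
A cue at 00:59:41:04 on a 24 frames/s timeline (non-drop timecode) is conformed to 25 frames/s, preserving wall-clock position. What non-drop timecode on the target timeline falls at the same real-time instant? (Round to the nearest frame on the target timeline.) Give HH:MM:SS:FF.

Source frame index: (0×3600 + 59×60 + 41) × 24 + 4 = 85948.
Real time: 85948 / (24) = 21487/6 s.
Target frame: (21487/6) × (25) = 537175/6 ≈ 89529.167 → 89529.
At 25 labels/s: frame 89529 → 00:59:41:04.

00:59:41:04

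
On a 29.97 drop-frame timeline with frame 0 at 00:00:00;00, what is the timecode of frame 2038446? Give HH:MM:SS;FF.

Ten DF minutes hold 17982 frames, so frame 2038446 lies in block 113 (frames 2031966–2049947) with 6480 frames into that block.
The block's first minute is 1800 frames and the rest 1798 each; 6480 frames reaches minute 3, so 113 × 18 + 3 × 2 = 2040 labels have been skipped so far.
Adding those back, label number 2038446 + 2040 = 2040486 at 30 labels/s is 68016 s + 6 f = 18 h 53 min 36 s frame 6, i.e. 18:53:36;06.

18:53:36;06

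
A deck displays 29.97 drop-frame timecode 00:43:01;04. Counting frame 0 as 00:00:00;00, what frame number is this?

77356

Complete 10-minute blocks: 4, each 17982 frames → 71928.
Remaining 3 whole minutes in the current block: 1800 + 2 × 1798 = 5396 frames.
Within the current minute: 1 × 30 + 4 − 2 = 32 (labels ;00/;01 skipped at this minute). Total = 71928 + 5396 + 32 = 77356.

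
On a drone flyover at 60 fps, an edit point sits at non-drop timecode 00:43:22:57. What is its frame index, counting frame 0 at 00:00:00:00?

156177

Total seconds to the label: (0 × 3600 + 43 × 60 + 22) = 2602.
Frame index = 2602 × 60 + 57 = 156177.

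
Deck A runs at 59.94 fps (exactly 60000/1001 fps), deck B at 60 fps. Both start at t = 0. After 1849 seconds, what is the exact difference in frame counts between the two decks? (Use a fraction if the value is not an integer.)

A emits 60000/1001 × 1849 = 110940000/1001 frames; B emits 60 × 1849 = 110940.
Difference = 110940/1001 frames (≈ 110.8292); B is ahead of A.

110940/1001 frames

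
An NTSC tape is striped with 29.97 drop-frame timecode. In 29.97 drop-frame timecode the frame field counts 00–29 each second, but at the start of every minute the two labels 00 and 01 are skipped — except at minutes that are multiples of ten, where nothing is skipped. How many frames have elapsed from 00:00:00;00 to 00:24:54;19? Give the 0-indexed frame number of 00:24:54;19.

44795

Complete 10-minute blocks: 2, each 17982 frames → 35964.
Remaining 4 whole minutes in the current block: 1800 + 3 × 1798 = 7194 frames.
Within the current minute: 54 × 30 + 19 − 2 = 1637 (labels ;00/;01 skipped at this minute). Total = 35964 + 7194 + 1637 = 44795.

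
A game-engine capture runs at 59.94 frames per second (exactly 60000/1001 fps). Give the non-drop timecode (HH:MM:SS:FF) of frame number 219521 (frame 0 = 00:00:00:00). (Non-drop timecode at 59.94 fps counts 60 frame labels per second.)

01:00:58:41

219521 ÷ 60 = 3658 full seconds, remainder 41 frames.
3658 s = 1 h 0 min 58 s.
Timecode: 01:00:58:41.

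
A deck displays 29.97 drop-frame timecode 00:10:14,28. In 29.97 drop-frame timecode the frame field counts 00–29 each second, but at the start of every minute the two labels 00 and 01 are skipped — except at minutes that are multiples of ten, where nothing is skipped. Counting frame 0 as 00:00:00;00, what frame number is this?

18430

As if non-drop at 30 labels/s: (0 × 3600 + 10 × 60 + 14) × 30 + 28 = 18448.
Minute boundaries passed: 10; those not divisible by 10: 10 − 1 = 9; dropped labels = 2 × 9 = 18.
Actual frame index = 18448 − 18 = 18430.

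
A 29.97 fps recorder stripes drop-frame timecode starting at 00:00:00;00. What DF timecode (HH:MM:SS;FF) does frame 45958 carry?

Ten DF minutes hold 17982 frames, so frame 45958 lies in block 2 (frames 35964–53945) with 9994 frames into that block.
The block's first minute is 1800 frames and the rest 1798 each; 9994 frames reaches minute 5, so 2 × 18 + 5 × 2 = 46 labels have been skipped so far.
Adding those back, label number 45958 + 46 = 46004 at 30 labels/s is 1533 s + 14 f = 0 h 25 min 33 s frame 14, i.e. 00:25:33;14.

00:25:33;14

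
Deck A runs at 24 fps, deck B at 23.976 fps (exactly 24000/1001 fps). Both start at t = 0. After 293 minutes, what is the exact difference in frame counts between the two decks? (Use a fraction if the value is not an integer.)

421920/1001 frames

293 min = 17580 s.
A emits 24 × 17580 = 421920 frames; B emits 24000/1001 × 17580 = 421920000/1001.
Difference = 421920/1001 frames (≈ 421.4985); B is behind A.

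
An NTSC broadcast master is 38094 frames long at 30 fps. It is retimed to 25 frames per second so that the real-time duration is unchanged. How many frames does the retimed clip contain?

Target frames = source frames × (target rate / source rate) = 38094 × (25)/(30) = 38094 × 5/6 = 31745.

31745 frames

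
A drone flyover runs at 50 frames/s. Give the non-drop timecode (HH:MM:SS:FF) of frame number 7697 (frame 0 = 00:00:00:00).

7697 ÷ 50 = 153 full seconds, remainder 47 frames.
153 s = 0 h 2 min 33 s.
Timecode: 00:02:33:47.

00:02:33:47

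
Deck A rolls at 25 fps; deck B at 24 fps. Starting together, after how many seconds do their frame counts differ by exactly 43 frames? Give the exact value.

The gap grows by |24 − 25| = 1 frame per second.
Time for a 43-frame gap: 43 ÷ (1) = 43 s.

43 seconds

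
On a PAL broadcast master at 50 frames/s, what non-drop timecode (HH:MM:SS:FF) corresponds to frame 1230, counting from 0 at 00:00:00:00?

00:00:24:30

1230 ÷ 50 = 24 full seconds, remainder 30 frames.
24 s = 0 h 0 min 24 s.
Timecode: 00:00:24:30.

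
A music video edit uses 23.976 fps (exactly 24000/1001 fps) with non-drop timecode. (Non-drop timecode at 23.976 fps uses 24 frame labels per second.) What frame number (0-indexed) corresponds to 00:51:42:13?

74461

Total seconds to the label: (0 × 3600 + 51 × 60 + 42) = 3102.
Frame index = 3102 × 24 + 13 = 74461.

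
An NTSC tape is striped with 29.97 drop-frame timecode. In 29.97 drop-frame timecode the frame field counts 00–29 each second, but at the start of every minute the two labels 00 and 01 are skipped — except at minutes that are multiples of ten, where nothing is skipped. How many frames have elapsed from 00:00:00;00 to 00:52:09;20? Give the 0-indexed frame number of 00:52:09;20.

93796

As if non-drop at 30 labels/s: (0 × 3600 + 52 × 60 + 9) × 30 + 20 = 93890.
Minute boundaries passed: 52; those not divisible by 10: 52 − 5 = 47; dropped labels = 2 × 47 = 94.
Actual frame index = 93890 − 94 = 93796.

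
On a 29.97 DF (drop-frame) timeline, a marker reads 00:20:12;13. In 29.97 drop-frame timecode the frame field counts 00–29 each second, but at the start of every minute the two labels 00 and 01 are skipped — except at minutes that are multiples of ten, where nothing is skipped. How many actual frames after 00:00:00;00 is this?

As if non-drop at 30 labels/s: (0 × 3600 + 20 × 60 + 12) × 30 + 13 = 36373.
Minute boundaries passed: 20; those not divisible by 10: 20 − 2 = 18; dropped labels = 2 × 18 = 36.
Actual frame index = 36373 − 36 = 36337.

36337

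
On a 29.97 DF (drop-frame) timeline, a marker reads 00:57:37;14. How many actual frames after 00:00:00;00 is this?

103620

As if non-drop at 30 labels/s: (0 × 3600 + 57 × 60 + 37) × 30 + 14 = 103724.
Minute boundaries passed: 57; those not divisible by 10: 57 − 5 = 52; dropped labels = 2 × 52 = 104.
Actual frame index = 103724 − 104 = 103620.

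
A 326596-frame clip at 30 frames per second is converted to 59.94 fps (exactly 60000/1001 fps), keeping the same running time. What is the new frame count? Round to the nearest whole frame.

652539 frames

Frames at target rate = 326596 × (60000/1001) / (30) = 653192000/1001 ≈ 652539.461.
Nearest whole frame: 652539.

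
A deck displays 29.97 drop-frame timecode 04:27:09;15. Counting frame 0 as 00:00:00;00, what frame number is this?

480403

As if non-drop at 30 labels/s: (4 × 3600 + 27 × 60 + 9) × 30 + 15 = 480885.
Minute boundaries passed: 267; those not divisible by 10: 267 − 26 = 241; dropped labels = 2 × 241 = 482.
Actual frame index = 480885 − 482 = 480403.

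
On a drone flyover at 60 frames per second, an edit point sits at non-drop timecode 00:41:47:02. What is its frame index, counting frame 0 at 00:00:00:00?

150422

Total seconds to the label: (0 × 3600 + 41 × 60 + 47) = 2507.
Frame index = 2507 × 60 + 2 = 150422.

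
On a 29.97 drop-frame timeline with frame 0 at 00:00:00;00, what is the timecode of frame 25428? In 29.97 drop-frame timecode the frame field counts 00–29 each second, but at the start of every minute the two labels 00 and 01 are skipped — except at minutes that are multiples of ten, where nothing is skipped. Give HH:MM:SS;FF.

00:14:08;14

Ten DF minutes hold 17982 frames, so frame 25428 lies in block 1 (frames 17982–35963) with 7446 frames into that block.
The block's first minute is 1800 frames and the rest 1798 each; 7446 frames reaches minute 4, so 1 × 18 + 4 × 2 = 26 labels have been skipped so far.
Adding those back, label number 25428 + 26 = 25454 at 30 labels/s is 848 s + 14 f = 0 h 14 min 8 s frame 14, i.e. 00:14:08;14.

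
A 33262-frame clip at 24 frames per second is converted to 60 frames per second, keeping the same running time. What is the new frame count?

83155 frames

Frames at target rate = 33262 × (60) / (24) = 83155.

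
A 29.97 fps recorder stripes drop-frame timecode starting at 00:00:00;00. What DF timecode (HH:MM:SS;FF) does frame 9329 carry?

Each 10-minute DF block holds 10 × 60 × 30 − 9 × 2 = 17982 frames. 9329 ÷ 17982 → 0 full blocks, remainder 9329.
Within the partial block the first minute is 1800 frames and each further minute 1798, so 5 further minute boundaries passed. Total skipped labels = 18 × 0 + 2 × 5 = 10.
Non-drop label index = 9329 + 10 = 9339; at 30 labels/s that is 00:05:11:09, i.e. DF 00:05:11;09.

00:05:11;09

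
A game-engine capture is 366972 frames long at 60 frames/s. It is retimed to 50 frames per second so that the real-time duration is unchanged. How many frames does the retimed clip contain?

305810 frames

Frames at target rate = 366972 × (50) / (60) = 305810.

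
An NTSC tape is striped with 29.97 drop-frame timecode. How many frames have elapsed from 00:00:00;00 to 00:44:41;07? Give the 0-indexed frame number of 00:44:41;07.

As if non-drop at 30 labels/s: (0 × 3600 + 44 × 60 + 41) × 30 + 7 = 80437.
Minute boundaries passed: 44; those not divisible by 10: 44 − 4 = 40; dropped labels = 2 × 40 = 80.
Actual frame index = 80437 − 80 = 80357.

80357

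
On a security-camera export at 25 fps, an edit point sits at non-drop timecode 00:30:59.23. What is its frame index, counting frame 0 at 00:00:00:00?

46498

Total seconds to the label: (0 × 3600 + 30 × 60 + 59) = 1859.
Frame index = 1859 × 25 + 23 = 46498.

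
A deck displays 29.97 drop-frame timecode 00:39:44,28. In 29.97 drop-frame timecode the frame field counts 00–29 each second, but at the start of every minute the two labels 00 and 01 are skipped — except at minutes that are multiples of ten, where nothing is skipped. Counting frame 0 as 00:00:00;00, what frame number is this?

As if non-drop at 30 labels/s: (0 × 3600 + 39 × 60 + 44) × 30 + 28 = 71548.
Minute boundaries passed: 39; those not divisible by 10: 39 − 3 = 36; dropped labels = 2 × 36 = 72.
Actual frame index = 71548 − 72 = 71476.

71476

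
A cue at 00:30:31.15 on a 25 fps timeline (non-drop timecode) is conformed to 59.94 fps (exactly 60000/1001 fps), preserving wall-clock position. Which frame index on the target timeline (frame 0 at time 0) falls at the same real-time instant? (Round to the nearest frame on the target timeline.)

Source frame index: (0×3600 + 30×60 + 31) × 25 + 15 = 45790.
Real time: 45790 / (25) = 9158/5 s.
Target frame: (9158/5) × (60000/1001) = 109896000/1001 ≈ 109786.214 → 109786.

frame 109786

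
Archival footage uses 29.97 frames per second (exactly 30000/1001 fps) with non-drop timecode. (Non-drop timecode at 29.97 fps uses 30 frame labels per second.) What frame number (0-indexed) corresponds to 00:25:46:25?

46405

Total seconds to the label: (0 × 3600 + 25 × 60 + 46) = 1546.
Frame index = 1546 × 30 + 25 = 46405.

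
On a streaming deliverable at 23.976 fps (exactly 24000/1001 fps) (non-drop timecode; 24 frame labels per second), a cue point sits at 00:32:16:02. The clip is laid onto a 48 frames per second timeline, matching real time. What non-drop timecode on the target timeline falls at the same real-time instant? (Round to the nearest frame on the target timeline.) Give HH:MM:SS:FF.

00:32:18:01

Source frame index: (0×3600 + 32×60 + 16) × 24 + 2 = 46466.
Real time: 46466 / (24000/1001) = 23256233/12000 s.
Target frame: (23256233/12000) × (48) = 23256233/250 ≈ 93024.932 → 93025.
At 48 labels/s: frame 93025 → 00:32:18:01.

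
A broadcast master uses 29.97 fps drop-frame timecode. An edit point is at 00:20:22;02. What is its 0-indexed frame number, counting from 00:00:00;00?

Complete 10-minute blocks: 2, each 17982 frames → 35964.
Remaining 0 whole minutes in the current block: 0 frames.
Within the current minute: 22 × 30 + 2 = 662. Total = 35964 + 0 + 662 = 36626.

36626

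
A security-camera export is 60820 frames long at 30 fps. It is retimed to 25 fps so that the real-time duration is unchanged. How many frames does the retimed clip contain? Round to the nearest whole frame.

50683 frames

Frames at target rate = 60820 × (25) / (30) = 152050/3 ≈ 50683.333.
Nearest whole frame: 50683.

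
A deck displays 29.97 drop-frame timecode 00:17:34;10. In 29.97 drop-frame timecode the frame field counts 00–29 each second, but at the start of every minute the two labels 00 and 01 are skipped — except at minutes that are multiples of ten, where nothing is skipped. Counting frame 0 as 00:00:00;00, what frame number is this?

31598

Complete 10-minute blocks: 1, each 17982 frames → 17982.
Remaining 7 whole minutes in the current block: 1800 + 6 × 1798 = 12588 frames.
Within the current minute: 34 × 30 + 10 − 2 = 1028 (labels ;00/;01 skipped at this minute). Total = 17982 + 12588 + 1028 = 31598.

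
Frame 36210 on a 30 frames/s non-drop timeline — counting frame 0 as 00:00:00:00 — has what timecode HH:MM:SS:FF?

36210 ÷ 30 = 1207 full seconds, remainder 0 frames.
1207 s = 0 h 20 min 7 s.
Timecode: 00:20:07:00.

00:20:07:00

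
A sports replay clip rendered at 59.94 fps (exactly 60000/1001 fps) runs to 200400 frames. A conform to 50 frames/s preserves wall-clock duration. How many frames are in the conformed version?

Target frames = source frames × (target rate / source rate) = 200400 × (50)/(60000/1001) = 200400 × 1001/1200 = 167167.

167167 frames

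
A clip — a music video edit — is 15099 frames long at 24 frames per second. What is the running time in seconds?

629.125 seconds

Running time = 15099 / (24) = 629.125 s.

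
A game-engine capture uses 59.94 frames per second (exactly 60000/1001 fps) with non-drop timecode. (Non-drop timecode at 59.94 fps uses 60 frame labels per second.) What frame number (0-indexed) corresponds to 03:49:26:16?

Total seconds to the label: (3 × 3600 + 49 × 60 + 26) = 13766.
Frame index = 13766 × 60 + 16 = 825976.

frame 825976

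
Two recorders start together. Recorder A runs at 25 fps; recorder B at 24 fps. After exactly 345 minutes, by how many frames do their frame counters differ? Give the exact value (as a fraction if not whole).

20700 frames

345 min = 20700 s.
A emits 25 × 20700 = 517500 frames; B emits 24 × 20700 = 496800.
Difference = 20700 frames; B is behind A.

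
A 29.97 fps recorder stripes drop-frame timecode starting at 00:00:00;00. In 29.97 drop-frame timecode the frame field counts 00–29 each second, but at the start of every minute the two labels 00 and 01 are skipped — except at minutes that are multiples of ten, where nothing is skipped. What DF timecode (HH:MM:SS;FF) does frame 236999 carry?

02:11:47;25

Each 10-minute DF block holds 10 × 60 × 30 − 9 × 2 = 17982 frames. 236999 ÷ 17982 → 13 full blocks, remainder 3233.
Within the partial block the first minute is 1800 frames and each further minute 1798, so 1 further minute boundary passed. Total skipped labels = 18 × 13 + 2 × 1 = 236.
Non-drop label index = 236999 + 236 = 237235; at 30 labels/s that is 02:11:47:25, i.e. DF 02:11:47;25.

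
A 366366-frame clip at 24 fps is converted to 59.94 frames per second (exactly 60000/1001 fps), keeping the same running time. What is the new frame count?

Target frames = source frames × (target rate / source rate) = 366366 × (60000/1001)/(24) = 366366 × 2500/1001 = 915000.

915000 frames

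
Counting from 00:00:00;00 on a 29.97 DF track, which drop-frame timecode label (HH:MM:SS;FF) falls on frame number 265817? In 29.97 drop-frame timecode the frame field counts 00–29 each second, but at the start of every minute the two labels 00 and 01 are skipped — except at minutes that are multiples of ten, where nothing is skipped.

02:27:49;13

Ten DF minutes hold 17982 frames, so frame 265817 lies in block 14 (frames 251748–269729) with 14069 frames into that block.
The block's first minute is 1800 frames and the rest 1798 each; 14069 frames reaches minute 7, so 14 × 18 + 7 × 2 = 266 labels have been skipped so far.
Adding those back, label number 265817 + 266 = 266083 at 30 labels/s is 8869 s + 13 f = 2 h 27 min 49 s frame 13, i.e. 02:27:49;13.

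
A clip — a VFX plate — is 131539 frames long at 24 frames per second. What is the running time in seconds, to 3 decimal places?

5480.792 seconds

Running time = 131539 × 1/24 = 131539/24 s ≈ 5480.792 s.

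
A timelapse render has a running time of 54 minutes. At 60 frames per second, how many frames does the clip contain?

54 min = 3240 s.
Frames = 3240 × 60 = 194400.

194400 frames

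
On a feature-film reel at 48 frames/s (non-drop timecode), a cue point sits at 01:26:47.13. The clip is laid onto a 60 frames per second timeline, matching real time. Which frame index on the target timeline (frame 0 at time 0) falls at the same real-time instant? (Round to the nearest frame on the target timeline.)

Source frame index: (1×3600 + 26×60 + 47) × 48 + 13 = 249949.
Real time: 249949 / (48) = 249949/48 s.
Target frame: (249949/48) × (60) = 1249745/4 ≈ 312436.250 → 312436.

frame 312436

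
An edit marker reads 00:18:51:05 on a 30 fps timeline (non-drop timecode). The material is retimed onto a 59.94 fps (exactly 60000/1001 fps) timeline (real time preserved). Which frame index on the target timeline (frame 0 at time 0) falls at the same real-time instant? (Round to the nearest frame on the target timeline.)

frame 67802

Source frame index: (0×3600 + 18×60 + 51) × 30 + 5 = 33935.
Real time: 33935 / (30) = 6787/6 s.
Target frame: (6787/6) × (60000/1001) = 6170000/91 ≈ 67802.198 → 67802.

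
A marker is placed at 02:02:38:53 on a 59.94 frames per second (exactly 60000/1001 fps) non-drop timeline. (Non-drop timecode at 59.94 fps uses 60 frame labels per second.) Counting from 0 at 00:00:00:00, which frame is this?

frame 441533

Total seconds to the label: (2 × 3600 + 2 × 60 + 38) = 7358.
Frame index = 7358 × 60 + 53 = 441533.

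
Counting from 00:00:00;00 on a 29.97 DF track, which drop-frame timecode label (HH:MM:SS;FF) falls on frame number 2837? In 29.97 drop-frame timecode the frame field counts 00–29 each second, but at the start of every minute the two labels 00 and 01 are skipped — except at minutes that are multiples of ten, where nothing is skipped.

Ten DF minutes hold 17982 frames, so frame 2837 lies in block 0 (frames 0–17981) with 2837 frames into that block.
The block's first minute is 1800 frames and the rest 1798 each; 2837 frames reaches minute 1, so 0 × 18 + 1 × 2 = 2 labels have been skipped so far.
Adding those back, label number 2837 + 2 = 2839 at 30 labels/s is 94 s + 19 f = 0 h 1 min 34 s frame 19, i.e. 00:01:34;19.

00:01:34;19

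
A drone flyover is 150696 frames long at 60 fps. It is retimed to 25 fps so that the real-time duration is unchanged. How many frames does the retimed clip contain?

62790 frames

Target frames = source frames × (target rate / source rate) = 150696 × (25)/(60) = 150696 × 5/12 = 62790.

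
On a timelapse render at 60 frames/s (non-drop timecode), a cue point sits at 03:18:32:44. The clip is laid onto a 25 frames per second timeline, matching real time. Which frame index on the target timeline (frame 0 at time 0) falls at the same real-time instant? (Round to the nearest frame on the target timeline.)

frame 297818

Source frame index: (3×3600 + 18×60 + 32) × 60 + 44 = 714764.
Real time: 714764 / (60) = 178691/15 s.
Target frame: (178691/15) × (25) = 893455/3 ≈ 297818.333 → 297818.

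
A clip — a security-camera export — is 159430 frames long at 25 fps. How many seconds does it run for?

6377.2 seconds

Running time = 159430 / (25) = 6377.2 s.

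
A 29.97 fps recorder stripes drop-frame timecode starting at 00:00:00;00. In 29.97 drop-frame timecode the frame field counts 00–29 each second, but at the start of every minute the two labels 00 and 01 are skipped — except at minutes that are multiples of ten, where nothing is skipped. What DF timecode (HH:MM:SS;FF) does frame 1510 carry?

00:00:50;10

Each 10-minute DF block holds 10 × 60 × 30 − 9 × 2 = 17982 frames. 1510 ÷ 17982 → 0 full blocks, remainder 1510.
Within the partial block the first minute is 1800 frames and each further minute 1798, so 0 further minute boundaries passed. Total skipped labels = 18 × 0 + 2 × 0 = 0.
Non-drop label index = 1510 + 0 = 1510; at 30 labels/s that is 00:00:50:10, i.e. DF 00:00:50;10.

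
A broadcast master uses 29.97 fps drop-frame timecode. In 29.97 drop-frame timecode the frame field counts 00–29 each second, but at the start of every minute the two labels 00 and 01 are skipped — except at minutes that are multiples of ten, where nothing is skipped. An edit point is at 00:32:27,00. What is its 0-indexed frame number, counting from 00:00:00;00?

As if non-drop at 30 labels/s: (0 × 3600 + 32 × 60 + 27) × 30 + 0 = 58410.
Minute boundaries passed: 32; those not divisible by 10: 32 − 3 = 29; dropped labels = 2 × 29 = 58.
Actual frame index = 58410 − 58 = 58352.

58352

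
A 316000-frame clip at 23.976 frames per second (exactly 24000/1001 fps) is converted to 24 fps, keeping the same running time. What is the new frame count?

Target frames = source frames × (target rate / source rate) = 316000 × (24)/(24000/1001) = 316000 × 1001/1000 = 316316.

316316 frames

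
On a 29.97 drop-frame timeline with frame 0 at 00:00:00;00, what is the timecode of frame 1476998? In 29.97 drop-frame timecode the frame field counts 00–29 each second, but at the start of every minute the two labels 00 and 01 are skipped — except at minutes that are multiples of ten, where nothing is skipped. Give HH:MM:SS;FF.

13:41:22;16

Ten DF minutes hold 17982 frames, so frame 1476998 lies in block 82 (frames 1474524–1492505) with 2474 frames into that block.
The block's first minute is 1800 frames and the rest 1798 each; 2474 frames reaches minute 1, so 82 × 18 + 1 × 2 = 1478 labels have been skipped so far.
Adding those back, label number 1476998 + 1478 = 1478476 at 30 labels/s is 49282 s + 16 f = 13 h 41 min 22 s frame 16, i.e. 13:41:22;16.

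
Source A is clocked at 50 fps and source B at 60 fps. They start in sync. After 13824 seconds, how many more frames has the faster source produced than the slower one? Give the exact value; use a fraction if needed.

138240 frames

A emits 50 × 13824 = 691200 frames; B emits 60 × 13824 = 829440.
Difference = 138240 frames; B is ahead of A.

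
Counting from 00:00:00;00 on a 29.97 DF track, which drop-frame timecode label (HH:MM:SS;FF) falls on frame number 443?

00:00:14;23

Each 10-minute DF block holds 10 × 60 × 30 − 9 × 2 = 17982 frames. 443 ÷ 17982 → 0 full blocks, remainder 443.
Within the partial block the first minute is 1800 frames and each further minute 1798, so 0 further minute boundaries passed. Total skipped labels = 18 × 0 + 2 × 0 = 0.
Non-drop label index = 443 + 0 = 443; at 30 labels/s that is 00:00:14:23, i.e. DF 00:00:14;23.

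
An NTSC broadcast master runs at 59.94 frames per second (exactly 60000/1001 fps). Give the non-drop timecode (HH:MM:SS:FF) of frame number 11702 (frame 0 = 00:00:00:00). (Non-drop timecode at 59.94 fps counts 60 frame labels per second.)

11702 ÷ 60 = 195 full seconds, remainder 2 frames.
195 s = 0 h 3 min 15 s.
Timecode: 00:03:15:02.

00:03:15:02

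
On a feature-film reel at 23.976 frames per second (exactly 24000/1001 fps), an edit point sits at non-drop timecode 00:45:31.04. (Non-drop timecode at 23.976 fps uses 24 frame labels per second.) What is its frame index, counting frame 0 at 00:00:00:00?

Total seconds to the label: (0 × 3600 + 45 × 60 + 31) = 2731.
Frame index = 2731 × 24 + 4 = 65548.

65548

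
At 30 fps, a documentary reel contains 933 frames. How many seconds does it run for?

Running time = 933 / (30) = 31.1 s.

31.1 seconds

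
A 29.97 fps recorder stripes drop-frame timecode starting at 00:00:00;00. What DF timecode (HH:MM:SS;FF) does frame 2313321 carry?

Ten DF minutes hold 17982 frames, so frame 2313321 lies in block 128 (frames 2301696–2319677) with 11625 frames into that block.
The block's first minute is 1800 frames and the rest 1798 each; 11625 frames reaches minute 6, so 128 × 18 + 6 × 2 = 2316 labels have been skipped so far.
Adding those back, label number 2313321 + 2316 = 2315637 at 30 labels/s is 77187 s + 27 f = 21 h 26 min 27 s frame 27, i.e. 21:26:27;27.

21:26:27;27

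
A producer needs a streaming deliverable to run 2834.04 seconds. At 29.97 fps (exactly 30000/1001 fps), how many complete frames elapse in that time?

84936 frames

Frames = 2834.04 × 30000/1001 = 7729200/91 ≈ 84936.2637.
Complete frames: 84936.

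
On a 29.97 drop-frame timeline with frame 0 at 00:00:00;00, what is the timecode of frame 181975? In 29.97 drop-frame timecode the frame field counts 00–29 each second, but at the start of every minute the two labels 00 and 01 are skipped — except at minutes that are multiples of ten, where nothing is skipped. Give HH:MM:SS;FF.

Ten DF minutes hold 17982 frames, so frame 181975 lies in block 10 (frames 179820–197801) with 2155 frames into that block.
The block's first minute is 1800 frames and the rest 1798 each; 2155 frames reaches minute 1, so 10 × 18 + 1 × 2 = 182 labels have been skipped so far.
Adding those back, label number 181975 + 182 = 182157 at 30 labels/s is 6071 s + 27 f = 1 h 41 min 11 s frame 27, i.e. 01:41:11;27.

01:41:11;27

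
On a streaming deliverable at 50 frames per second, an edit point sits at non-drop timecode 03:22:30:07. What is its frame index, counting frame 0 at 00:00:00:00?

Total seconds to the label: (3 × 3600 + 22 × 60 + 30) = 12150.
Frame index = 12150 × 50 + 7 = 607507.

frame 607507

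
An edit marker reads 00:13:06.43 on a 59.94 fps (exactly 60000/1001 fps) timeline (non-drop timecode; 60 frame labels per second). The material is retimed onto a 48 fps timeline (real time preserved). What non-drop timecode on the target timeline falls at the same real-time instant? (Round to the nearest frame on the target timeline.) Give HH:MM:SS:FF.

00:13:07:24

Source frame index: (0×3600 + 13×60 + 6) × 60 + 43 = 47203.
Real time: 47203 / (60000/1001) = 47250203/60000 s.
Target frame: (47250203/60000) × (48) = 47250203/1250 ≈ 37800.162 → 37800.
At 48 labels/s: frame 37800 → 00:13:07:24.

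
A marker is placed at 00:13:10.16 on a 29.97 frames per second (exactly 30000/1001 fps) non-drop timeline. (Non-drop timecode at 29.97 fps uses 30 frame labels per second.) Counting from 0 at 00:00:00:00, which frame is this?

Total seconds to the label: (0 × 3600 + 13 × 60 + 10) = 790.
Frame index = 790 × 30 + 16 = 23716.

23716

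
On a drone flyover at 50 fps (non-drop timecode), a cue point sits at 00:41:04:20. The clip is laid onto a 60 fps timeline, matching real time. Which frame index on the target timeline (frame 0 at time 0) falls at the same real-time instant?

Source frame index: (0×3600 + 41×60 + 4) × 50 + 20 = 123220.
Real time: 123220 / (50) = 12322/5 s.
Target frame: (12322/5) × (60) = 147864.

frame 147864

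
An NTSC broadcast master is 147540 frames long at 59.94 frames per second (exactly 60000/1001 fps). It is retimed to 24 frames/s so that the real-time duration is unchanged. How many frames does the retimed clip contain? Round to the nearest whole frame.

Frames at target rate = 147540 × (24) / (60000/1001) = 7384377/125 ≈ 59075.016.
Nearest whole frame: 59075.

59075 frames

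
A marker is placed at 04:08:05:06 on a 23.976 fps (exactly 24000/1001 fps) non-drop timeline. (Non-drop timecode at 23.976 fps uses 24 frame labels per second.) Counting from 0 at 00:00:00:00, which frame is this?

Total seconds to the label: (4 × 3600 + 8 × 60 + 5) = 14885.
Frame index = 14885 × 24 + 6 = 357246.

frame 357246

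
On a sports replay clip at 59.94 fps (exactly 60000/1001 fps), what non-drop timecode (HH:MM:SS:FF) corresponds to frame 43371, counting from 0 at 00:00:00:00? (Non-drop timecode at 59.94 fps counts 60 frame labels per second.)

00:12:02:51

43371 ÷ 60 = 722 full seconds, remainder 51 frames.
722 s = 0 h 12 min 2 s.
Timecode: 00:12:02:51.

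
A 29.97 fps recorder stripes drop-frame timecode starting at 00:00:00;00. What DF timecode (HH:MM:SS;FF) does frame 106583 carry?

00:59:16;11

Each 10-minute DF block holds 10 × 60 × 30 − 9 × 2 = 17982 frames. 106583 ÷ 17982 → 5 full blocks, remainder 16673.
Within the partial block the first minute is 1800 frames and each further minute 1798, so 9 further minute boundaries passed. Total skipped labels = 18 × 5 + 2 × 9 = 108.
Non-drop label index = 106583 + 108 = 106691; at 30 labels/s that is 00:59:16:11, i.e. DF 00:59:16;11.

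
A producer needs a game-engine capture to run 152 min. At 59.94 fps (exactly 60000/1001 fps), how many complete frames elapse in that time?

152 min = 9120 s.
Frames = 9120 × 60000/1001 = 547200000/1001 ≈ 546653.3467.
Complete frames: 546653.

546653 frames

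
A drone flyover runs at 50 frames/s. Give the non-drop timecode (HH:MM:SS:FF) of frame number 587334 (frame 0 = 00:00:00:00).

587334 ÷ 50 = 11746 full seconds, remainder 34 frames.
11746 s = 3 h 15 min 46 s.
Timecode: 03:15:46:34.

03:15:46:34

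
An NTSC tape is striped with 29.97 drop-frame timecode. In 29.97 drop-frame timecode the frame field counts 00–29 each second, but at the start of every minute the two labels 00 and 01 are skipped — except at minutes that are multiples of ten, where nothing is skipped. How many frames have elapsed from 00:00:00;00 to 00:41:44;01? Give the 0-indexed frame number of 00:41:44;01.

Complete 10-minute blocks: 4, each 17982 frames → 71928.
Remaining 1 whole minute in the current block: 1800 + 0 × 1798 = 1800 frames.
Within the current minute: 44 × 30 + 1 − 2 = 1319 (labels ;00/;01 skipped at this minute). Total = 71928 + 1800 + 1319 = 75047.

75047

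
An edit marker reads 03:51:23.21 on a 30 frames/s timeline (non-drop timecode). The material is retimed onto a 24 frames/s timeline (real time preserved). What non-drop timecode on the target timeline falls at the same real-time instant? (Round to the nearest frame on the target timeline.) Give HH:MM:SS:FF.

Source frame index: (3×3600 + 51×60 + 23) × 30 + 21 = 416511.
Real time: 416511 / (30) = 138837/10 s.
Target frame: (138837/10) × (24) = 1666044/5 ≈ 333208.800 → 333209.
At 24 labels/s: frame 333209 → 03:51:23:17.

03:51:23:17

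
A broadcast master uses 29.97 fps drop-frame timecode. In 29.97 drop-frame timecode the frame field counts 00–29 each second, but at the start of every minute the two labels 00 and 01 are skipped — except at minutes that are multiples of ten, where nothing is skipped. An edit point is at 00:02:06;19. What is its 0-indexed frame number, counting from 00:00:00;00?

3795

Complete 10-minute blocks: 0, each 17982 frames → 0.
Remaining 2 whole minutes in the current block: 1800 + 1 × 1798 = 3598 frames.
Within the current minute: 6 × 30 + 19 − 2 = 197 (labels ;00/;01 skipped at this minute). Total = 0 + 3598 + 197 = 3795.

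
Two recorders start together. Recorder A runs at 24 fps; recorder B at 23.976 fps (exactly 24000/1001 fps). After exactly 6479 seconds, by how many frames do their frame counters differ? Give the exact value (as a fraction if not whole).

14136/91 frames

A emits 24 × 6479 = 155496 frames; B emits 24000/1001 × 6479 = 14136000/91.
Difference = 14136/91 frames (≈ 155.3407); B is behind A.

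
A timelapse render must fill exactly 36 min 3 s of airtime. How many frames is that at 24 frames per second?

51912 frames

36 min 3 s = 2163 s.
Frames = 2163 × 24 = 51912.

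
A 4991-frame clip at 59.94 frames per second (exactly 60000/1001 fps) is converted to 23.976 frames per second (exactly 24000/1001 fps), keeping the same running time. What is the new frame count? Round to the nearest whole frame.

Frames at target rate = 4991 × (24000/1001) / (60000/1001) = 9982/5 ≈ 1996.400.
Nearest whole frame: 1996.

1996 frames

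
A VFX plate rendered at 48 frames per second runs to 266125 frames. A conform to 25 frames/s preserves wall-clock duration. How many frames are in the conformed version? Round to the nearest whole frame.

138607 frames

Frames at target rate = 266125 × (25) / (48) = 6653125/48 ≈ 138606.771.
Nearest whole frame: 138607.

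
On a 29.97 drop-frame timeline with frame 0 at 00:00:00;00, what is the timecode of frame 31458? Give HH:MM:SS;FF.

00:17:29;20

Ten DF minutes hold 17982 frames, so frame 31458 lies in block 1 (frames 17982–35963) with 13476 frames into that block.
The block's first minute is 1800 frames and the rest 1798 each; 13476 frames reaches minute 7, so 1 × 18 + 7 × 2 = 32 labels have been skipped so far.
Adding those back, label number 31458 + 32 = 31490 at 30 labels/s is 1049 s + 20 f = 0 h 17 min 29 s frame 20, i.e. 00:17:29;20.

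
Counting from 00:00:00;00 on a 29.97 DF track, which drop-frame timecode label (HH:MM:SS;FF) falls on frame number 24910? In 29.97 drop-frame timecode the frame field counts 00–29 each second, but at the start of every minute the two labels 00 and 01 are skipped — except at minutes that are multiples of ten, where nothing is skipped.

Each 10-minute DF block holds 10 × 60 × 30 − 9 × 2 = 17982 frames. 24910 ÷ 17982 → 1 full block, remainder 6928.
Within the partial block the first minute is 1800 frames and each further minute 1798, so 3 further minute boundaries passed. Total skipped labels = 18 × 1 + 2 × 3 = 24.
Non-drop label index = 24910 + 24 = 24934; at 30 labels/s that is 00:13:51:04, i.e. DF 00:13:51;04.

00:13:51;04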